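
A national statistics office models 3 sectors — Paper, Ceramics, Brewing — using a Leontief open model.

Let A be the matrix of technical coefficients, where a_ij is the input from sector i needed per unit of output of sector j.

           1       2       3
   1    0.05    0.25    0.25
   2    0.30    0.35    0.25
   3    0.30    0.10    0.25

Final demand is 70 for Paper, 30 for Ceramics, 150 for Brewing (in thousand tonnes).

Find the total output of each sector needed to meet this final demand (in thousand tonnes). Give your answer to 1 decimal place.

x_1 = 235.3, x_2 = 282.4, x_3 = 331.8

I − A =
  [   0.95    -0.25    -0.25]
  [  -0.30     0.65    -0.25]
  [  -0.30    -0.10     0.75]
Cofactors of I−A, C_ij = (−1)^(i+j)·(minor ij) (rows/columns in the sector order above):
  C_11 = (0.65)(0.75) − (-0.25)(-0.10) = 0.4625
  C_12 = −[(-0.30)(0.75) − (-0.25)(-0.30)] = 0.3000
  C_13 = (-0.30)(-0.10) − (0.65)(-0.30) = 0.2250
  C_21 = −[(-0.25)(0.75) − (-0.25)(-0.10)] = 0.2125
  C_22 = (0.95)(0.75) − (-0.25)(-0.30) = 0.6375
  C_23 = −[(0.95)(-0.10) − (-0.25)(-0.30)] = 0.1700
  C_31 = (-0.25)(-0.25) − (-0.25)(0.65) = 0.2250
  C_32 = −[(0.95)(-0.25) − (-0.25)(-0.30)] = 0.3125
  C_33 = (0.95)(0.65) − (-0.25)(-0.30) = 0.5425
det(I−A) = Σ_j (I−A)_1j·C_1j = (0.95)(0.4625) + (-0.25)(0.3000) + (-0.25)(0.2250) = 0.308125
adj(I−A) = Cᵀ =
  [ 0.4625   0.2125   0.2250]
  [ 0.3000   0.6375   0.3125]
  [ 0.2250   0.1700   0.5425]
(I − A)⁻¹ = adj(I−A) / det(I−A) ≈
  [   1.5010     0.6897     0.7302]
  [   0.9736     2.0690     1.0142]
  [   0.7302     0.5517     1.7606]
x = (I − A)⁻¹ d = adj(I−A)·d / det(I−A), with det(I−A) = 0.308125:
  x_1 = (0.4625·70 + 0.2125·30 + 0.2250·150) / 0.308125 = 72.50 / 0.308125 ≈ 235.3
  x_2 = (0.3000·70 + 0.6375·30 + 0.3125·150) / 0.308125 = 87.00 / 0.308125 ≈ 282.4
  x_3 = (0.2250·70 + 0.1700·30 + 0.5425·150) / 0.308125 = 102.225 / 0.308125 ≈ 331.8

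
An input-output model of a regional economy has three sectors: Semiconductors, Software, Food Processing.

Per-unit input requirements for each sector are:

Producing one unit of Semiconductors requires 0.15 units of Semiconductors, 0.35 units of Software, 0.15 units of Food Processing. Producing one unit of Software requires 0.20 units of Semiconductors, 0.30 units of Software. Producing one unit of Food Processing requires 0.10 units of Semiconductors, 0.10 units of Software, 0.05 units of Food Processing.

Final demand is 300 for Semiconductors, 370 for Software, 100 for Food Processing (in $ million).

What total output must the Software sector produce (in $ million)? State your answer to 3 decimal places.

x_2 = 843.843

I − A =
  [   0.85    -0.20    -0.10]
  [  -0.35     0.70    -0.10]
  [  -0.15     0.00     0.95]
Cofactors of I−A, C_ij = (−1)^(i+j)·(minor ij) (rows/columns in the sector order above):
  C_11 = (0.70)(0.95) − (-0.10)(0.00) = 0.6650
  C_12 = −[(-0.35)(0.95) − (-0.10)(-0.15)] = 0.3475
  C_13 = (-0.35)(0.00) − (0.70)(-0.15) = 0.1050
  C_21 = −[(-0.20)(0.95) − (-0.10)(0.00)] = 0.1900
  C_22 = (0.85)(0.95) − (-0.10)(-0.15) = 0.7925
  C_23 = −[(0.85)(0.00) − (-0.20)(-0.15)] = 0.0300
  C_31 = (-0.20)(-0.10) − (-0.10)(0.70) = 0.0900
  C_32 = −[(0.85)(-0.10) − (-0.10)(-0.35)] = 0.1200
  C_33 = (0.85)(0.70) − (-0.20)(-0.35) = 0.5250
det(I−A) = Σ_j (I−A)_1j·C_1j = (0.85)(0.6650) + (-0.20)(0.3475) + (-0.10)(0.1050) = 0.48525
adj(I−A) = Cᵀ =
  [ 0.6650   0.1900   0.0900]
  [ 0.3475   0.7925   0.1200]
  [ 0.1050   0.0300   0.5250]
(I − A)⁻¹ = adj(I−A) / det(I−A) ≈
  [   1.3704     0.3916     0.1855]
  [   0.7161     1.6332     0.2473]
  [   0.2164     0.0618     1.0819]
x = (I − A)⁻¹ d = adj(I−A)·d / det(I−A), with det(I−A) = 0.48525:
  x_1 = (0.6650·300 + 0.1900·370 + 0.0900·100) / 0.48525 = 278.80 / 0.48525 ≈ 574.549
  x_2 = (0.3475·300 + 0.7925·370 + 0.1200·100) / 0.48525 = 409.475 / 0.48525 ≈ 843.843
  x_3 = (0.1050·300 + 0.0300·370 + 0.5250·100) / 0.48525 = 95.10 / 0.48525 ≈ 195.981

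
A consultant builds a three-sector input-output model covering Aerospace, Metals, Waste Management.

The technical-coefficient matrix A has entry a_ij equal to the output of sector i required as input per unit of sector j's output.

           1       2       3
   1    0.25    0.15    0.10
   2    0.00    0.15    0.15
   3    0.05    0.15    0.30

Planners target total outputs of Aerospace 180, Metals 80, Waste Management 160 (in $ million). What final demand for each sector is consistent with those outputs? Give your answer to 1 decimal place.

I − A =
  [   0.75    -0.15    -0.10]
  [   0.00     0.85    -0.15]
  [  -0.05    -0.15     0.70]
d = (I − A) x:
  d_1 = (+0.75)·180 + (-0.15)·80 + (-0.10)·160 = 107.0
  d_2 = (+0.00)·180 + (+0.85)·80 + (-0.15)·160 = 44.0
  d_3 = (-0.05)·180 + (-0.15)·80 + (+0.70)·160 = 91.0

d_1 = 107.0, d_2 = 44.0, d_3 = 91.0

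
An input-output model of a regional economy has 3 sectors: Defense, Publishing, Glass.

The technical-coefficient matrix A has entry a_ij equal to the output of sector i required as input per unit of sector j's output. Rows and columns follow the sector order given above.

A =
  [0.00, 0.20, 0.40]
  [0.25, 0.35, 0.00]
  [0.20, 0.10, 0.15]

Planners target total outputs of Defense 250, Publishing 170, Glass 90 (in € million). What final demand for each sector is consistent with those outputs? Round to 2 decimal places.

I − A =
  [   1.00    -0.20    -0.40]
  [  -0.25     0.65     0.00]
  [  -0.20    -0.10     0.85]
d = (I − A) x:
  d_1 = (+1.00)·250 + (-0.20)·170 + (-0.40)·90 = 180.00
  d_2 = (-0.25)·250 + (+0.65)·170 + (+0.00)·90 = 48.00
  d_3 = (-0.20)·250 + (-0.10)·170 + (+0.85)·90 = 9.50

d_1 = 180.00, d_2 = 48.00, d_3 = 9.50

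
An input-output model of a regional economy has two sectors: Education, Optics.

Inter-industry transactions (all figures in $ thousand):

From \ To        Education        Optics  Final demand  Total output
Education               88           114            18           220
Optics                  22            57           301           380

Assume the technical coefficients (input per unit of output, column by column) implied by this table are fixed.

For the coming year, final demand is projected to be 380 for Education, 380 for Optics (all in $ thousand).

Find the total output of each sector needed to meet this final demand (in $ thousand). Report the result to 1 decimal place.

Technical coefficients a_ij = z_ij / X_j:
  a_EE = 88/220 = 0.40, a_OE = 22/220 = 0.10
  a_EO = 114/380 = 0.30, a_OO = 57/380 = 0.15
I − A =
  [   0.60    -0.30]
  [  -0.10     0.85]
det(I−A) = (0.60)(0.85) − (-0.30)(-0.10) = 0.4800
adj(I−A) = [[0.85, 0.30], [0.10, 0.60]]
(I − A)⁻¹ = adj(I−A) / det(I−A) ≈
  [   1.7708     0.6250]
  [   0.2083     1.2500]
x = (I − A)⁻¹ d = adj(I−A)·d / det(I−A), with det(I−A) = 0.4800:
  x_E = (0.85·380 + 0.30·380) / 0.4800 = 437.00 / 0.4800 ≈ 910.4
  x_O = (0.10·380 + 0.60·380) / 0.4800 = 266.00 / 0.4800 ≈ 554.2

x_E = 910.4, x_O = 554.2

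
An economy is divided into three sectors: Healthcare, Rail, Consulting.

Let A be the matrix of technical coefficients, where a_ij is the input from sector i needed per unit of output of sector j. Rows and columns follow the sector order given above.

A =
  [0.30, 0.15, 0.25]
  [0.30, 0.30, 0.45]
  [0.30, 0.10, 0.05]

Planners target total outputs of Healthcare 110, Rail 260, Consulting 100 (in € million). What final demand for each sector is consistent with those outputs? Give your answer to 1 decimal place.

I − A =
  [   0.70    -0.15    -0.25]
  [  -0.30     0.70    -0.45]
  [  -0.30    -0.10     0.95]
d = (I − A) x:
  d_H = (+0.70)·110 + (-0.15)·260 + (-0.25)·100 = 13.0
  d_R = (-0.30)·110 + (+0.70)·260 + (-0.45)·100 = 104.0
  d_C = (-0.30)·110 + (-0.10)·260 + (+0.95)·100 = 36.0

d_H = 13.0, d_R = 104.0, d_C = 36.0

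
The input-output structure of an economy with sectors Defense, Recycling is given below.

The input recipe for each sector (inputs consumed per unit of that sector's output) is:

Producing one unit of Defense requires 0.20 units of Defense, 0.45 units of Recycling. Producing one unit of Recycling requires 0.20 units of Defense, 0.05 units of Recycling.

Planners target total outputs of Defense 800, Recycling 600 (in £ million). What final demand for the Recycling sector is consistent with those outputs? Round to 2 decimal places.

d_R = 210.00

I − A =
  [   0.80    -0.20]
  [  -0.45     0.95]
d = (I − A) x:
  d_D = (+0.80)·800 + (-0.20)·600 = 520.00
  d_R = (-0.45)·800 + (+0.95)·600 = 210.00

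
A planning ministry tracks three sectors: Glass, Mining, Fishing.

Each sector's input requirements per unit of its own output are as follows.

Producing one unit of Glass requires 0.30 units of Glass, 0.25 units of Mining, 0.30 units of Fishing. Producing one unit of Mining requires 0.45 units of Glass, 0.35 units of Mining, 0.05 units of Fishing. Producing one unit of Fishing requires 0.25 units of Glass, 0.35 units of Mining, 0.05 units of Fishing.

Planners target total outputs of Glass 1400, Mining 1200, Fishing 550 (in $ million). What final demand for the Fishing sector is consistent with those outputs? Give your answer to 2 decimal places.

I − A =
  [   0.70    -0.45    -0.25]
  [  -0.25     0.65    -0.35]
  [  -0.30    -0.05     0.95]
d = (I − A) x:
  d_G = (+0.70)·1400 + (-0.45)·1200 + (-0.25)·550 = 302.50
  d_M = (-0.25)·1400 + (+0.65)·1200 + (-0.35)·550 = 237.50
  d_F = (-0.30)·1400 + (-0.05)·1200 + (+0.95)·550 = 42.50

d_F = 42.50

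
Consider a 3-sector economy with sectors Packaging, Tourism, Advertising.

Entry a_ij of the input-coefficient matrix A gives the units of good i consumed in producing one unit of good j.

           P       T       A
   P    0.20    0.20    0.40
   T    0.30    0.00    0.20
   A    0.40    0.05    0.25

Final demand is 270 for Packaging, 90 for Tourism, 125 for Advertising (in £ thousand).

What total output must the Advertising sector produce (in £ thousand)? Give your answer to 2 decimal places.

I − A =
  [   0.80    -0.20    -0.40]
  [  -0.30     1.00    -0.20]
  [  -0.40    -0.05     0.75]
Cofactors of I−A, C_ij = (−1)^(i+j)·(minor ij) (rows/columns in the sector order above):
  C_11 = (1.00)(0.75) − (-0.20)(-0.05) = 0.7400
  C_12 = −[(-0.30)(0.75) − (-0.20)(-0.40)] = 0.3050
  C_13 = (-0.30)(-0.05) − (1.00)(-0.40) = 0.4150
  C_21 = −[(-0.20)(0.75) − (-0.40)(-0.05)] = 0.1700
  C_22 = (0.80)(0.75) − (-0.40)(-0.40) = 0.4400
  C_23 = −[(0.80)(-0.05) − (-0.20)(-0.40)] = 0.1200
  C_31 = (-0.20)(-0.20) − (-0.40)(1.00) = 0.4400
  C_32 = −[(0.80)(-0.20) − (-0.40)(-0.30)] = 0.2800
  C_33 = (0.80)(1.00) − (-0.20)(-0.30) = 0.7400
det(I−A) = Σ_j (I−A)_1j·C_1j = (0.80)(0.7400) + (-0.20)(0.3050) + (-0.40)(0.4150) = 0.3650
adj(I−A) = Cᵀ =
  [ 0.7400   0.1700   0.4400]
  [ 0.3050   0.4400   0.2800]
  [ 0.4150   0.1200   0.7400]
(I − A)⁻¹ = adj(I−A) / det(I−A) ≈
  [   2.0274     0.4658     1.2055]
  [   0.8356     1.2055     0.7671]
  [   1.1370     0.3288     2.0274]
x = (I − A)⁻¹ d = adj(I−A)·d / det(I−A), with det(I−A) = 0.3650:
  x_P = (0.7400·270 + 0.1700·90 + 0.4400·125) / 0.3650 = 270.10 / 0.3650 = 740.00
  x_T = (0.3050·270 + 0.4400·90 + 0.2800·125) / 0.3650 = 156.95 / 0.3650 = 430.00
  x_A = (0.4150·270 + 0.1200·90 + 0.7400·125) / 0.3650 = 215.35 / 0.3650 = 590.00

x_A = 590.00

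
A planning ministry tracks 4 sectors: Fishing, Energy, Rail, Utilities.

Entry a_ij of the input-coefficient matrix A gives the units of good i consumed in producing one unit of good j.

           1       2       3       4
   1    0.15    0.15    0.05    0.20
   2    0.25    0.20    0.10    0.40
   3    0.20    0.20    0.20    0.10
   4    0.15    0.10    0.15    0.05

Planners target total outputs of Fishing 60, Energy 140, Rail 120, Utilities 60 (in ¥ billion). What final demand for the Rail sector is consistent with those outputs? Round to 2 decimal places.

I − A =
  [   0.85    -0.15    -0.05    -0.20]
  [  -0.25     0.80    -0.10    -0.40]
  [  -0.20    -0.20     0.80    -0.10]
  [  -0.15    -0.10    -0.15     0.95]
d = (I − A) x:
  d_1 = (+0.85)·60 + (-0.15)·140 + (-0.05)·120 + (-0.20)·60 = 12.00
  d_2 = (-0.25)·60 + (+0.80)·140 + (-0.10)·120 + (-0.40)·60 = 61.00
  d_3 = (-0.20)·60 + (-0.20)·140 + (+0.80)·120 + (-0.10)·60 = 50.00
  d_4 = (-0.15)·60 + (-0.10)·140 + (-0.15)·120 + (+0.95)·60 = 16.00

d_3 = 50.00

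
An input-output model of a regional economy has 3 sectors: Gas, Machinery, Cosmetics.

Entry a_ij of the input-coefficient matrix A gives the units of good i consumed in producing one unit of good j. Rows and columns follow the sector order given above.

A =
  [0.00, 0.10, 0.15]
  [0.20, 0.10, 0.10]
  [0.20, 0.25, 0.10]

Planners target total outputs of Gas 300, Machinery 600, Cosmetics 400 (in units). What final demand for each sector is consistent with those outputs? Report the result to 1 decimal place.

I − A =
  [   1.00    -0.10    -0.15]
  [  -0.20     0.90    -0.10]
  [  -0.20    -0.25     0.90]
d = (I − A) x:
  d_1 = (+1.00)·300 + (-0.10)·600 + (-0.15)·400 = 180.0
  d_2 = (-0.20)·300 + (+0.90)·600 + (-0.10)·400 = 440.0
  d_3 = (-0.20)·300 + (-0.25)·600 + (+0.90)·400 = 150.0

d_1 = 180.0, d_2 = 440.0, d_3 = 150.0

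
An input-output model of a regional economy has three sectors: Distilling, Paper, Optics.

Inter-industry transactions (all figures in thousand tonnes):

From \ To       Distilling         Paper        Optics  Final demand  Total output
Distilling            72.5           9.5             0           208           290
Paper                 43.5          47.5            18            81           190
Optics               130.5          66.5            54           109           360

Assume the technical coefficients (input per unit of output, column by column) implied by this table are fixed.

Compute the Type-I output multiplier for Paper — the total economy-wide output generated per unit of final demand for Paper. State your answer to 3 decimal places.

Technical coefficients a_ij = z_ij / X_j:
  a_11 = 72.5/290 = 0.25, a_21 = 43.5/290 = 0.15, a_31 = 130.5/290 = 0.45
  a_12 = 9.5/190 = 0.05, a_22 = 47.5/190 = 0.25, a_32 = 66.5/190 = 0.35
  a_13 = 0/360 = 0.00, a_23 = 18/360 = 0.05, a_33 = 54/360 = 0.15
I − A =
  [   0.75    -0.05     0.00]
  [  -0.15     0.75    -0.05]
  [  -0.45    -0.35     0.85]
Cofactors of I−A, C_ij = (−1)^(i+j)·(minor ij) (rows/columns in the sector order above):
  C_11 = (0.75)(0.85) − (-0.05)(-0.35) = 0.6200
  C_12 = −[(-0.15)(0.85) − (-0.05)(-0.45)] = 0.1500
  C_13 = (-0.15)(-0.35) − (0.75)(-0.45) = 0.3900
  C_21 = −[(-0.05)(0.85) − (0.00)(-0.35)] = 0.0425
  C_22 = (0.75)(0.85) − (0.00)(-0.45) = 0.6375
  C_23 = −[(0.75)(-0.35) − (-0.05)(-0.45)] = 0.2850
  C_31 = (-0.05)(-0.05) − (0.00)(0.75) = 0.0025
  C_32 = −[(0.75)(-0.05) − (0.00)(-0.15)] = 0.0375
  C_33 = (0.75)(0.75) − (-0.05)(-0.15) = 0.5550
det(I−A) = Σ_j (I−A)_1j·C_1j = (0.75)(0.6200) + (-0.05)(0.1500) + (0.00)(0.3900) = 0.4575
adj(I−A) = Cᵀ =
  [ 0.6200   0.0425   0.0025]
  [ 0.1500   0.6375   0.0375]
  [ 0.3900   0.2850   0.5550]
(I − A)⁻¹ = adj(I−A) / det(I−A) ≈
  [   1.3552     0.0929     0.0055]
  [   0.3279     1.3934     0.0820]
  [   0.8525     0.6230     1.2131]
The output multiplier for sector j is the column-j sum of the Leontief inverse (I − A)⁻¹ = adj(I−A) / det(I−A).
Column 2 of adj(I−A): (0.0425, 0.6375, 0.2850); det(I−A) = 0.4575.
m_2 = (0.0425 + 0.6375 + 0.2850) / 0.4575 = 0.965 / 0.4575 ≈ 2.109.

m_2 = 2.109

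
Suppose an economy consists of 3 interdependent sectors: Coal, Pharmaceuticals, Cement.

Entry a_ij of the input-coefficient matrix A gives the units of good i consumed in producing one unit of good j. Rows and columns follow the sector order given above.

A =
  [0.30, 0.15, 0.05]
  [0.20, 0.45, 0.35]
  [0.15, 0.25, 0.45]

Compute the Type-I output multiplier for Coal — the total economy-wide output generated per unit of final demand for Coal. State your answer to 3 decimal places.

m_1 = 4.268

I − A =
  [   0.70    -0.15    -0.05]
  [  -0.20     0.55    -0.35]
  [  -0.15    -0.25     0.55]
Cofactors of I−A, C_ij = (−1)^(i+j)·(minor ij) (rows/columns in the sector order above):
  C_11 = (0.55)(0.55) − (-0.35)(-0.25) = 0.2150
  C_12 = −[(-0.20)(0.55) − (-0.35)(-0.15)] = 0.1625
  C_13 = (-0.20)(-0.25) − (0.55)(-0.15) = 0.1325
  C_21 = −[(-0.15)(0.55) − (-0.05)(-0.25)] = 0.0950
  C_22 = (0.70)(0.55) − (-0.05)(-0.15) = 0.3775
  C_23 = −[(0.70)(-0.25) − (-0.15)(-0.15)] = 0.1975
  C_31 = (-0.15)(-0.35) − (-0.05)(0.55) = 0.0800
  C_32 = −[(0.70)(-0.35) − (-0.05)(-0.20)] = 0.2550
  C_33 = (0.70)(0.55) − (-0.15)(-0.20) = 0.3550
det(I−A) = Σ_j (I−A)_1j·C_1j = (0.70)(0.2150) + (-0.15)(0.1625) + (-0.05)(0.1325) = 0.1195
adj(I−A) = Cᵀ =
  [ 0.2150   0.0950   0.0800]
  [ 0.1625   0.3775   0.2550]
  [ 0.1325   0.1975   0.3550]
(I − A)⁻¹ = adj(I−A) / det(I−A) ≈
  [   1.7992     0.7950     0.6695]
  [   1.3598     3.1590     2.1339]
  [   1.1088     1.6527     2.9707]
The output multiplier for sector j is the column-j sum of the Leontief inverse (I − A)⁻¹ = adj(I−A) / det(I−A).
Column 1 of adj(I−A): (0.2150, 0.1625, 0.1325); det(I−A) = 0.1195.
m_1 = (0.2150 + 0.1625 + 0.1325) / 0.1195 = 0.51 / 0.1195 ≈ 4.268.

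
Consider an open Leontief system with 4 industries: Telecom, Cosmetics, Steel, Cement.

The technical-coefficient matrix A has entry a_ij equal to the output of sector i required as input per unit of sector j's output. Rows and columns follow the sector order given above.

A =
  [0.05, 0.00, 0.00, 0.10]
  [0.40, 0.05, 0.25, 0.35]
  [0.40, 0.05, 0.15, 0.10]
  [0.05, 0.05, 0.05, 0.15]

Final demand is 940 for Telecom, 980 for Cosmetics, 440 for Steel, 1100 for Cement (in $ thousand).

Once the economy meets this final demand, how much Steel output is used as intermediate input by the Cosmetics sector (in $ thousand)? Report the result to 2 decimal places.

I − A =
  [   0.95     0.00     0.00    -0.10]
  [  -0.40     0.95    -0.25    -0.35]
  [  -0.40    -0.05     0.85    -0.10]
  [  -0.05    -0.05    -0.05     0.85]
Compute the cofactors C_ij = (−1)^(i+j)·(3×3 minor ij) of I−A; the adjugate is their transpose:
adj(I−A) = Cᵀ =
  [ 0.654000   0.004500   0.006000   0.079500]
  [ 0.395125   0.675375   0.219250   0.350375]
  [ 0.340625   0.046875   0.743750   0.146875]
  [ 0.081750   0.042750   0.057000   0.755250]
det(I−A) = Σ_j (I−A)_1j·C_1j = (0.95)(0.654000) + (0.00)(0.395125) + (0.00)(0.340625) + (-0.10)(0.081750) = 0.613125
(I − A)⁻¹ = adj(I−A) / det(I−A) ≈
  [   1.0667     0.0073     0.0098     0.1297]
  [   0.6444     1.1015     0.3576     0.5715]
  [   0.5556     0.0765     1.2130     0.2396]
  [   0.1333     0.0697     0.0930     1.2318]
First solve x = (I − A)⁻¹ d = adj(I−A)·d / det(I−A); in particular x_2 = (0.395125·940 + 0.675375·980 + 0.219250·440 + 0.350375·1100) / 0.613125 = 1515.1675 / 0.613125 ≈ 2471.2212.
Intermediate flow from 3 to 2: z_32 = a_32 · x_2 = 0.05 × 1515.1675 / 0.613125 = 75.758375 / 0.613125 ≈ 123.56.

z_32 = 123.56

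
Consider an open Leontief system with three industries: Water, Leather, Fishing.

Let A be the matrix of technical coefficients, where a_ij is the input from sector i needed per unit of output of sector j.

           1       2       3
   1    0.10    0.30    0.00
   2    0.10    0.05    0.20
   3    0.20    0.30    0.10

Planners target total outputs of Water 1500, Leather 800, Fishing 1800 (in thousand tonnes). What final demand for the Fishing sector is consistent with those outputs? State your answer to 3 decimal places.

d_3 = 1080.000

I − A =
  [   0.90    -0.30     0.00]
  [  -0.10     0.95    -0.20]
  [  -0.20    -0.30     0.90]
d = (I − A) x:
  d_1 = (+0.90)·1500 + (-0.30)·800 + (+0.00)·1800 = 1110.000
  d_2 = (-0.10)·1500 + (+0.95)·800 + (-0.20)·1800 = 250.000
  d_3 = (-0.20)·1500 + (-0.30)·800 + (+0.90)·1800 = 1080.000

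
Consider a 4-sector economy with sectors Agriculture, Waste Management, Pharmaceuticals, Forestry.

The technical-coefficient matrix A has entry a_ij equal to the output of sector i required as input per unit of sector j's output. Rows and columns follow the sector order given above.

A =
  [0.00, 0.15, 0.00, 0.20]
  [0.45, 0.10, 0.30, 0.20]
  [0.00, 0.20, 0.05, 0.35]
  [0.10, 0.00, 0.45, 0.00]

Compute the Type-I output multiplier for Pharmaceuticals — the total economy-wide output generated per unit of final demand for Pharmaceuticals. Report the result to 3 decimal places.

m_P = 3.171

I − A =
  [   1.00    -0.15     0.00    -0.20]
  [  -0.45     0.90    -0.30    -0.20]
  [   0.00    -0.20     0.95    -0.35]
  [  -0.10     0.00    -0.45     1.00]
Compute the cofactors C_ij = (−1)^(i+j)·(3×3 minor ij) of I−A; the adjugate is their transpose:
adj(I−A) = Cᵀ =
  [ 0.635250   0.136875   0.139500   0.203250]
  [ 0.386125   0.773500   0.424500   0.380500]
  [ 0.125500   0.201250   0.811500   0.349375]
  [ 0.120000   0.104250   0.379125   0.730875]
det(I−A) = Σ_j (I−A)_1j·C_1j = (1.00)(0.635250) + (-0.15)(0.386125) + (0.00)(0.125500) + (-0.20)(0.120000) = 0.55333125
(I − A)⁻¹ = adj(I−A) / det(I−A) ≈
  [   1.1480     0.2474     0.2521     0.3673]
  [   0.6978     1.3979     0.7672     0.6877]
  [   0.2268     0.3637     1.4666     0.6314]
  [   0.2169     0.1884     0.6852     1.3209]
The output multiplier for sector j is the column-j sum of the Leontief inverse (I − A)⁻¹ = adj(I−A) / det(I−A).
Column P of adj(I−A): (0.139500, 0.424500, 0.811500, 0.379125); det(I−A) = 0.55333125.
m_P = (0.139500 + 0.424500 + 0.811500 + 0.379125) / 0.55333125 = 1.754625 / 0.55333125 ≈ 3.171.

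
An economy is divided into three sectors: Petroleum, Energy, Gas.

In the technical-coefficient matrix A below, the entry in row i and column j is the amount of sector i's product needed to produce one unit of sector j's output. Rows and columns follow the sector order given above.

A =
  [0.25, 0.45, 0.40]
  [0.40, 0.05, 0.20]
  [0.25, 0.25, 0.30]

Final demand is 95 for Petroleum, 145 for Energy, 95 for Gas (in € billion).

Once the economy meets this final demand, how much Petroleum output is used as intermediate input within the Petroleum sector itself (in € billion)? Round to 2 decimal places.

z_PP = 229.61

I − A =
  [   0.75    -0.45    -0.40]
  [  -0.40     0.95    -0.20]
  [  -0.25    -0.25     0.70]
Cofactors of I−A, C_ij = (−1)^(i+j)·(minor ij) (rows/columns in the sector order above):
  C_11 = (0.95)(0.70) − (-0.20)(-0.25) = 0.6150
  C_12 = −[(-0.40)(0.70) − (-0.20)(-0.25)] = 0.3300
  C_13 = (-0.40)(-0.25) − (0.95)(-0.25) = 0.3375
  C_21 = −[(-0.45)(0.70) − (-0.40)(-0.25)] = 0.4150
  C_22 = (0.75)(0.70) − (-0.40)(-0.25) = 0.4250
  C_23 = −[(0.75)(-0.25) − (-0.45)(-0.25)] = 0.3000
  C_31 = (-0.45)(-0.20) − (-0.40)(0.95) = 0.4700
  C_32 = −[(0.75)(-0.20) − (-0.40)(-0.40)] = 0.3100
  C_33 = (0.75)(0.95) − (-0.45)(-0.40) = 0.5325
det(I−A) = Σ_j (I−A)_1j·C_1j = (0.75)(0.6150) + (-0.45)(0.3300) + (-0.40)(0.3375) = 0.17775
adj(I−A) = Cᵀ =
  [ 0.6150   0.4150   0.4700]
  [ 0.3300   0.4250   0.3100]
  [ 0.3375   0.3000   0.5325]
(I − A)⁻¹ = adj(I−A) / det(I−A) ≈
  [   3.4599     2.3347     2.6442]
  [   1.8565     2.3910     1.7440]
  [   1.8987     1.6878     2.9958]
First solve x = (I − A)⁻¹ d = adj(I−A)·d / det(I−A); in particular x_P = (0.6150·95 + 0.4150·145 + 0.4700·95) / 0.17775 = 163.25 / 0.17775 ≈ 918.4248.
Intermediate flow from P to P: z_PP = a_PP · x_P = 0.25 × 163.25 / 0.17775 = 40.8125 / 0.17775 ≈ 229.61.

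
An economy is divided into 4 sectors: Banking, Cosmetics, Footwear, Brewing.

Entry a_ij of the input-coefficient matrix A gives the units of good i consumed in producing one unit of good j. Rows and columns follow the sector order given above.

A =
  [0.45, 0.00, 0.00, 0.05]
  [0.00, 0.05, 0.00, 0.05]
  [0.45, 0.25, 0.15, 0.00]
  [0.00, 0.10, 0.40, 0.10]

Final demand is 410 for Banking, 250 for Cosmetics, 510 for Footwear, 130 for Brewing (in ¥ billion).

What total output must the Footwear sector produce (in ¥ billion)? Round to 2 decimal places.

I − A =
  [   0.55     0.00     0.00    -0.05]
  [   0.00     0.95     0.00    -0.05]
  [  -0.45    -0.25     0.85     0.00]
  [   0.00    -0.10    -0.40     0.90]
Compute the cofactors C_ij = (−1)^(i+j)·(3×3 minor ij) of I−A; the adjugate is their transpose:
adj(I−A) = Cᵀ =
  [ 0.717500   0.009250   0.019000   0.040375]
  [ 0.009000   0.411750   0.011000   0.023375]
  [ 0.382500   0.126000   0.467500   0.028250]
  [ 0.171000   0.101750   0.209000   0.444125]
det(I−A) = Σ_j (I−A)_1j·C_1j = (0.55)(0.717500) + (0.00)(0.009000) + (0.00)(0.382500) + (-0.05)(0.171000) = 0.386075
(I − A)⁻¹ = adj(I−A) / det(I−A) ≈
  [   1.8584     0.0240     0.0492     0.1046]
  [   0.0233     1.0665     0.0285     0.0605]
  [   0.9907     0.3264     1.2109     0.0732]
  [   0.4429     0.2635     0.5413     1.1504]
x = (I − A)⁻¹ d = adj(I−A)·d / det(I−A), with det(I−A) = 0.386075:
  x_1 = (0.717500·410 + 0.009250·250 + 0.019000·510 + 0.040375·130) / 0.386075 = 311.42625 / 0.386075 ≈ 806.65
  x_2 = (0.009000·410 + 0.411750·250 + 0.011000·510 + 0.023375·130) / 0.386075 = 115.27625 / 0.386075 ≈ 298.59
  x_3 = (0.382500·410 + 0.126000·250 + 0.467500·510 + 0.028250·130) / 0.386075 = 430.4225 / 0.386075 ≈ 1114.87
  x_4 = (0.171000·410 + 0.101750·250 + 0.209000·510 + 0.444125·130) / 0.386075 = 259.87375 / 0.386075 ≈ 673.12

x_3 = 1114.87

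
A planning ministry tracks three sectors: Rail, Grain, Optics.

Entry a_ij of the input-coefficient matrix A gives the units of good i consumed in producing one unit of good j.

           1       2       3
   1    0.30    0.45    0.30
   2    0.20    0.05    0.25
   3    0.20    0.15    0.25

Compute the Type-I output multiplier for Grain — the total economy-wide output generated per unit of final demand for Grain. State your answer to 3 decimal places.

m_2 = 3.294

I − A =
  [   0.70    -0.45    -0.30]
  [  -0.20     0.95    -0.25]
  [  -0.20    -0.15     0.75]
Cofactors of I−A, C_ij = (−1)^(i+j)·(minor ij) (rows/columns in the sector order above):
  C_11 = (0.95)(0.75) − (-0.25)(-0.15) = 0.6750
  C_12 = −[(-0.20)(0.75) − (-0.25)(-0.20)] = 0.2000
  C_13 = (-0.20)(-0.15) − (0.95)(-0.20) = 0.2200
  C_21 = −[(-0.45)(0.75) − (-0.30)(-0.15)] = 0.3825
  C_22 = (0.70)(0.75) − (-0.30)(-0.20) = 0.4650
  C_23 = −[(0.70)(-0.15) − (-0.45)(-0.20)] = 0.1950
  C_31 = (-0.45)(-0.25) − (-0.30)(0.95) = 0.3975
  C_32 = −[(0.70)(-0.25) − (-0.30)(-0.20)] = 0.2350
  C_33 = (0.70)(0.95) − (-0.45)(-0.20) = 0.5750
det(I−A) = Σ_j (I−A)_1j·C_1j = (0.70)(0.6750) + (-0.45)(0.2000) + (-0.30)(0.2200) = 0.3165
adj(I−A) = Cᵀ =
  [ 0.6750   0.3825   0.3975]
  [ 0.2000   0.4650   0.2350]
  [ 0.2200   0.1950   0.5750]
(I − A)⁻¹ = adj(I−A) / det(I−A) ≈
  [   2.1327     1.2085     1.2559]
  [   0.6319     1.4692     0.7425]
  [   0.6951     0.6161     1.8167]
The output multiplier for sector j is the column-j sum of the Leontief inverse (I − A)⁻¹ = adj(I−A) / det(I−A).
Column 2 of adj(I−A): (0.3825, 0.4650, 0.1950); det(I−A) = 0.3165.
m_2 = (0.3825 + 0.4650 + 0.1950) / 0.3165 = 1.0425 / 0.3165 ≈ 3.294.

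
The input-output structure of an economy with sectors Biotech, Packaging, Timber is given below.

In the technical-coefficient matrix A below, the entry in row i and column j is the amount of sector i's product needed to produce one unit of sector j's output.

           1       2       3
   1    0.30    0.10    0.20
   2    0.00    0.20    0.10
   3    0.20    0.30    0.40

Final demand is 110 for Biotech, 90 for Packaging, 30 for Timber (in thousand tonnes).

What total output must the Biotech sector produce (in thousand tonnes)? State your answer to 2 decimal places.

I − A =
  [   0.70    -0.10    -0.20]
  [   0.00     0.80    -0.10]
  [  -0.20    -0.30     0.60]
Cofactors of I−A, C_ij = (−1)^(i+j)·(minor ij) (rows/columns in the sector order above):
  C_11 = (0.80)(0.60) − (-0.10)(-0.30) = 0.4500
  C_12 = −[(0.00)(0.60) − (-0.10)(-0.20)] = 0.0200
  C_13 = (0.00)(-0.30) − (0.80)(-0.20) = 0.1600
  C_21 = −[(-0.10)(0.60) − (-0.20)(-0.30)] = 0.1200
  C_22 = (0.70)(0.60) − (-0.20)(-0.20) = 0.3800
  C_23 = −[(0.70)(-0.30) − (-0.10)(-0.20)] = 0.2300
  C_31 = (-0.10)(-0.10) − (-0.20)(0.80) = 0.1700
  C_32 = −[(0.70)(-0.10) − (-0.20)(0.00)] = 0.0700
  C_33 = (0.70)(0.80) − (-0.10)(0.00) = 0.5600
det(I−A) = Σ_j (I−A)_1j·C_1j = (0.70)(0.4500) + (-0.10)(0.0200) + (-0.20)(0.1600) = 0.2810
adj(I−A) = Cᵀ =
  [ 0.4500   0.1200   0.1700]
  [ 0.0200   0.3800   0.0700]
  [ 0.1600   0.2300   0.5600]
(I − A)⁻¹ = adj(I−A) / det(I−A) ≈
  [   1.6014     0.4270     0.6050]
  [   0.0712     1.3523     0.2491]
  [   0.5694     0.8185     1.9929]
x = (I − A)⁻¹ d = adj(I−A)·d / det(I−A), with det(I−A) = 0.2810:
  x_1 = (0.4500·110 + 0.1200·90 + 0.1700·30) / 0.2810 = 65.40 / 0.2810 ≈ 232.74
  x_2 = (0.0200·110 + 0.3800·90 + 0.0700·30) / 0.2810 = 38.50 / 0.2810 ≈ 137.01
  x_3 = (0.1600·110 + 0.2300·90 + 0.5600·30) / 0.2810 = 55.10 / 0.2810 ≈ 196.09

x_1 = 232.74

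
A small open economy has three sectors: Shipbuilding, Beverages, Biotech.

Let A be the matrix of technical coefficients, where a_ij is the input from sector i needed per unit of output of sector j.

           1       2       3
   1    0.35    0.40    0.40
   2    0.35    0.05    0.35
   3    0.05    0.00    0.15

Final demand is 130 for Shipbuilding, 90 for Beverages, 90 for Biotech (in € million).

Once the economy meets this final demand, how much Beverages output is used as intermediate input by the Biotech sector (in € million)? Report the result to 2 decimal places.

I − A =
  [   0.65    -0.40    -0.40]
  [  -0.35     0.95    -0.35]
  [  -0.05     0.00     0.85]
Cofactors of I−A, C_ij = (−1)^(i+j)·(minor ij) (rows/columns in the sector order above):
  C_11 = (0.95)(0.85) − (-0.35)(0.00) = 0.8075
  C_12 = −[(-0.35)(0.85) − (-0.35)(-0.05)] = 0.3150
  C_13 = (-0.35)(0.00) − (0.95)(-0.05) = 0.0475
  C_21 = −[(-0.40)(0.85) − (-0.40)(0.00)] = 0.3400
  C_22 = (0.65)(0.85) − (-0.40)(-0.05) = 0.5325
  C_23 = −[(0.65)(0.00) − (-0.40)(-0.05)] = 0.0200
  C_31 = (-0.40)(-0.35) − (-0.40)(0.95) = 0.5200
  C_32 = −[(0.65)(-0.35) − (-0.40)(-0.35)] = 0.3675
  C_33 = (0.65)(0.95) − (-0.40)(-0.35) = 0.4775
det(I−A) = Σ_j (I−A)_1j·C_1j = (0.65)(0.8075) + (-0.40)(0.3150) + (-0.40)(0.0475) = 0.379875
adj(I−A) = Cᵀ =
  [ 0.8075   0.3400   0.5200]
  [ 0.3150   0.5325   0.3675]
  [ 0.0475   0.0200   0.4775]
(I − A)⁻¹ = adj(I−A) / det(I−A) ≈
  [   2.1257     0.8950     1.3689]
  [   0.8292     1.4018     0.9674]
  [   0.1250     0.0526     1.2570]
First solve x = (I − A)⁻¹ d = adj(I−A)·d / det(I−A); in particular x_3 = (0.0475·130 + 0.0200·90 + 0.4775·90) / 0.379875 = 50.95 / 0.379875 ≈ 134.1231.
Intermediate flow from 2 to 3: z_23 = a_23 · x_3 = 0.35 × 50.95 / 0.379875 = 17.8325 / 0.379875 ≈ 46.94.

z_23 = 46.94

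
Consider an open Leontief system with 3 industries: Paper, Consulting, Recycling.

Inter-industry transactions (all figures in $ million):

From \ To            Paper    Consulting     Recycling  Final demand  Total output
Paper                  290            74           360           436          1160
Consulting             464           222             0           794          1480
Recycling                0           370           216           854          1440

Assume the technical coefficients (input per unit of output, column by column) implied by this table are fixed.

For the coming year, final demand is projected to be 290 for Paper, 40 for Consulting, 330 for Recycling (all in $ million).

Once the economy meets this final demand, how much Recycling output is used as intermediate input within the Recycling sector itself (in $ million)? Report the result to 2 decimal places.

z_RR = 72.10

Technical coefficients a_ij = z_ij / X_j:
  a_PP = 290/1160 = 0.25, a_CP = 464/1160 = 0.40, a_RP = 0/1160 = 0.00
  a_PC = 74/1480 = 0.05, a_CC = 222/1480 = 0.15, a_RC = 370/1480 = 0.25
  a_PR = 360/1440 = 0.25, a_CR = 0/1440 = 0.00, a_RR = 216/1440 = 0.15
I − A =
  [   0.75    -0.05    -0.25]
  [  -0.40     0.85     0.00]
  [   0.00    -0.25     0.85]
Cofactors of I−A, C_ij = (−1)^(i+j)·(minor ij) (rows/columns in the sector order above):
  C_11 = (0.85)(0.85) − (0.00)(-0.25) = 0.7225
  C_12 = −[(-0.40)(0.85) − (0.00)(0.00)] = 0.3400
  C_13 = (-0.40)(-0.25) − (0.85)(0.00) = 0.1000
  C_21 = −[(-0.05)(0.85) − (-0.25)(-0.25)] = 0.1050
  C_22 = (0.75)(0.85) − (-0.25)(0.00) = 0.6375
  C_23 = −[(0.75)(-0.25) − (-0.05)(0.00)] = 0.1875
  C_31 = (-0.05)(0.00) − (-0.25)(0.85) = 0.2125
  C_32 = −[(0.75)(0.00) − (-0.25)(-0.40)] = 0.1000
  C_33 = (0.75)(0.85) − (-0.05)(-0.40) = 0.6175
det(I−A) = Σ_j (I−A)_1j·C_1j = (0.75)(0.7225) + (-0.05)(0.3400) + (-0.25)(0.1000) = 0.499875
adj(I−A) = Cᵀ =
  [ 0.7225   0.1050   0.2125]
  [ 0.3400   0.6375   0.1000]
  [ 0.1000   0.1875   0.6175]
(I − A)⁻¹ = adj(I−A) / det(I−A) ≈
  [   1.4454     0.2101     0.4251]
  [   0.6802     1.2753     0.2001]
  [   0.2001     0.3751     1.2353]
First solve x = (I − A)⁻¹ d = adj(I−A)·d / det(I−A); in particular x_R = (0.1000·290 + 0.1875·40 + 0.6175·330) / 0.499875 = 240.275 / 0.499875 ≈ 480.6702.
Intermediate flow from R to R: z_RR = a_RR · x_R = 0.15 × 240.275 / 0.499875 = 36.04125 / 0.499875 ≈ 72.10.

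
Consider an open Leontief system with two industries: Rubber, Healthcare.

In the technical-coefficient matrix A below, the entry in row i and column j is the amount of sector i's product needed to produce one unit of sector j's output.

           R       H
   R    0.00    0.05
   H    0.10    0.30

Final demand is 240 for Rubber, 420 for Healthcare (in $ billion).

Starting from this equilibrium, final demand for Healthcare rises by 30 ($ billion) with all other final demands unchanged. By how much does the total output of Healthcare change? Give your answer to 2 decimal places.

I − A =
  [   1.00    -0.05]
  [  -0.10     0.70]
det(I−A) = (1.00)(0.70) − (-0.05)(-0.10) = 0.6950
adj(I−A) = [[0.70, 0.05], [0.10, 1.00]]
(I − A)⁻¹ = adj(I−A) / det(I−A) ≈
  [   1.0072     0.0719]
  [   0.1439     1.4388]
Δx = (I − A)⁻¹ Δd with Δd having +30 in the Healthcare component and 0 elsewhere.
So Δx_H = L_HH · (+30), where L_HH = adj(I−A)_HH / det(I−A) = 1.00 / 0.6950.
Δx_H = 1.00 × (+30) / 0.6950 = 30.00 / 0.6950 ≈ 43.17.

Δx_H = 43.17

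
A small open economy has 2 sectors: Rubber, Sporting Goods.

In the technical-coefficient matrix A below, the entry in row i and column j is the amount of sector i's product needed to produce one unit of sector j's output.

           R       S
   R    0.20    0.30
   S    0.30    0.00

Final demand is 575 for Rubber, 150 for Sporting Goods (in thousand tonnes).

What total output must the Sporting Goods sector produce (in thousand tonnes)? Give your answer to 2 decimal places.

I − A =
  [   0.80    -0.30]
  [  -0.30     1.00]
det(I−A) = (0.80)(1.00) − (-0.30)(-0.30) = 0.7100
adj(I−A) = [[1.00, 0.30], [0.30, 0.80]]
(I − A)⁻¹ = adj(I−A) / det(I−A) ≈
  [   1.4085     0.4225]
  [   0.4225     1.1268]
x = (I − A)⁻¹ d = adj(I−A)·d / det(I−A), with det(I−A) = 0.7100:
  x_R = (1.00·575 + 0.30·150) / 0.7100 = 620.00 / 0.7100 ≈ 873.24
  x_S = (0.30·575 + 0.80·150) / 0.7100 = 292.50 / 0.7100 ≈ 411.97

x_S = 411.97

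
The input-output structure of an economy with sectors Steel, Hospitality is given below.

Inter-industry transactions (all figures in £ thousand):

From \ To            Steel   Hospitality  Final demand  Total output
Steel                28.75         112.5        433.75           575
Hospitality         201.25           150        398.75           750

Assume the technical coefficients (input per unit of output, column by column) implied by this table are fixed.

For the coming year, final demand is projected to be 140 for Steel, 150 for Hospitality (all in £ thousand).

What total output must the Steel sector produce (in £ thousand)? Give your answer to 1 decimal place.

Technical coefficients a_ij = z_ij / X_j:
  a_SS = 28.75/575 = 0.05, a_HS = 201.25/575 = 0.35
  a_SH = 112.5/750 = 0.15, a_HH = 150/750 = 0.20
I − A =
  [   0.95    -0.15]
  [  -0.35     0.80]
det(I−A) = (0.95)(0.80) − (-0.15)(-0.35) = 0.7075
adj(I−A) = [[0.80, 0.15], [0.35, 0.95]]
(I − A)⁻¹ = adj(I−A) / det(I−A) ≈
  [   1.1307     0.2120]
  [   0.4947     1.3428]
x = (I − A)⁻¹ d = adj(I−A)·d / det(I−A), with det(I−A) = 0.7075:
  x_S = (0.80·140 + 0.15·150) / 0.7075 = 134.50 / 0.7075 ≈ 190.1
  x_H = (0.35·140 + 0.95·150) / 0.7075 = 191.50 / 0.7075 ≈ 270.7

x_S = 190.1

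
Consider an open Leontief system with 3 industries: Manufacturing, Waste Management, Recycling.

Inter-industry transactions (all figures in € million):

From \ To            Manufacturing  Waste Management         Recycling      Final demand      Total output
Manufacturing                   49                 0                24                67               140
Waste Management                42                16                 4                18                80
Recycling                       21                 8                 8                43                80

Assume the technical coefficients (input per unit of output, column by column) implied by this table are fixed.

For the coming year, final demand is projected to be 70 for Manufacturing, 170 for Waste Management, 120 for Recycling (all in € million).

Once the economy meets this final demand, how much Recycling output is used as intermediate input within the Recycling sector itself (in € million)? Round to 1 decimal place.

Technical coefficients a_ij = z_ij / X_j:
  a_MM = 49/140 = 0.35, a_WM = 42/140 = 0.30, a_RM = 21/140 = 0.15
  a_MW = 0/80 = 0.00, a_WW = 16/80 = 0.20, a_RW = 8/80 = 0.10
  a_MR = 24/80 = 0.30, a_WR = 4/80 = 0.05, a_RR = 8/80 = 0.10
I − A =
  [   0.65     0.00    -0.30]
  [  -0.30     0.80    -0.05]
  [  -0.15    -0.10     0.90]
Cofactors of I−A, C_ij = (−1)^(i+j)·(minor ij) (rows/columns in the sector order above):
  C_11 = (0.80)(0.90) − (-0.05)(-0.10) = 0.7150
  C_12 = −[(-0.30)(0.90) − (-0.05)(-0.15)] = 0.2775
  C_13 = (-0.30)(-0.10) − (0.80)(-0.15) = 0.1500
  C_21 = −[(0.00)(0.90) − (-0.30)(-0.10)] = 0.0300
  C_22 = (0.65)(0.90) − (-0.30)(-0.15) = 0.5400
  C_23 = −[(0.65)(-0.10) − (0.00)(-0.15)] = 0.0650
  C_31 = (0.00)(-0.05) − (-0.30)(0.80) = 0.2400
  C_32 = −[(0.65)(-0.05) − (-0.30)(-0.30)] = 0.1225
  C_33 = (0.65)(0.80) − (0.00)(-0.30) = 0.5200
det(I−A) = Σ_j (I−A)_1j·C_1j = (0.65)(0.7150) + (0.00)(0.2775) + (-0.30)(0.1500) = 0.41975
adj(I−A) = Cᵀ =
  [ 0.7150   0.0300   0.2400]
  [ 0.2775   0.5400   0.1225]
  [ 0.1500   0.0650   0.5200]
(I − A)⁻¹ = adj(I−A) / det(I−A) ≈
  [   1.7034     0.0715     0.5718]
  [   0.6611     1.2865     0.2918]
  [   0.3574     0.1549     1.2388]
First solve x = (I − A)⁻¹ d = adj(I−A)·d / det(I−A); in particular x_R = (0.1500·70 + 0.0650·170 + 0.5200·120) / 0.41975 = 83.95 / 0.41975 = 200.000.
Intermediate flow from R to R: z_RR = a_RR · x_R = 0.10 × 83.95 / 0.41975 = 8.395 / 0.41975 = 20.0.

z_RR = 20.0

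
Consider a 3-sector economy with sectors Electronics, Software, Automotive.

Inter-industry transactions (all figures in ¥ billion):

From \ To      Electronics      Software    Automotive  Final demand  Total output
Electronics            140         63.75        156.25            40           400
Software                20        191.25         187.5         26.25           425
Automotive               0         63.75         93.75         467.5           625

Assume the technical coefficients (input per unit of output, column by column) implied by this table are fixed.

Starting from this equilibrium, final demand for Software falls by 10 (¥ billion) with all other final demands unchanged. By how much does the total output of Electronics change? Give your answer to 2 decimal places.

Δx_E = -6.19

Technical coefficients a_ij = z_ij / X_j:
  a_EE = 140/400 = 0.35, a_SE = 20/400 = 0.05, a_AE = 0/400 = 0.00
  a_ES = 63.75/425 = 0.15, a_SS = 191.25/425 = 0.45, a_AS = 63.75/425 = 0.15
  a_EA = 156.25/625 = 0.25, a_SA = 187.5/625 = 0.30, a_AA = 93.75/625 = 0.15
I − A =
  [   0.65    -0.15    -0.25]
  [  -0.05     0.55    -0.30]
  [   0.00    -0.15     0.85]
Cofactors of I−A, C_ij = (−1)^(i+j)·(minor ij) (rows/columns in the sector order above):
  C_11 = (0.55)(0.85) − (-0.30)(-0.15) = 0.4225
  C_12 = −[(-0.05)(0.85) − (-0.30)(0.00)] = 0.0425
  C_13 = (-0.05)(-0.15) − (0.55)(0.00) = 0.0075
  C_21 = −[(-0.15)(0.85) − (-0.25)(-0.15)] = 0.1650
  C_22 = (0.65)(0.85) − (-0.25)(0.00) = 0.5525
  C_23 = −[(0.65)(-0.15) − (-0.15)(0.00)] = 0.0975
  C_31 = (-0.15)(-0.30) − (-0.25)(0.55) = 0.1825
  C_32 = −[(0.65)(-0.30) − (-0.25)(-0.05)] = 0.2075
  C_33 = (0.65)(0.55) − (-0.15)(-0.05) = 0.3500
det(I−A) = Σ_j (I−A)_1j·C_1j = (0.65)(0.4225) + (-0.15)(0.0425) + (-0.25)(0.0075) = 0.266375
adj(I−A) = Cᵀ =
  [ 0.4225   0.1650   0.1825]
  [ 0.0425   0.5525   0.2075]
  [ 0.0075   0.0975   0.3500]
(I − A)⁻¹ = adj(I−A) / det(I−A) ≈
  [   1.5861     0.6194     0.6851]
  [   0.1595     2.0741     0.7790]
  [   0.0282     0.3660     1.3139]
Δx = (I − A)⁻¹ Δd with Δd having -10 in the Software component and 0 elsewhere.
So Δx_E = L_ES · (-10), where L_ES = adj(I−A)_ES / det(I−A) = 0.1650 / 0.266375.
Δx_E = 0.1650 × (-10) / 0.266375 = -1.65 / 0.266375 ≈ -6.19.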